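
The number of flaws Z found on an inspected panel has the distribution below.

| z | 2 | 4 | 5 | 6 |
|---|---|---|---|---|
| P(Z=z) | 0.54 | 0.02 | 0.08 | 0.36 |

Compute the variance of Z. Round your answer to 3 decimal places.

3.602

E[Z] = (2)(0.54) + (4)(0.02) + (5)(0.08) + (6)(0.36) = 3.72
E[Z²] = (2)²(0.54) + (4)²(0.02) + (5)²(0.08) + (6)²(0.36) = 17.44
Var(Z) = E[Z²] − (E[Z])² = 17.44 − (3.72)² = 3.6016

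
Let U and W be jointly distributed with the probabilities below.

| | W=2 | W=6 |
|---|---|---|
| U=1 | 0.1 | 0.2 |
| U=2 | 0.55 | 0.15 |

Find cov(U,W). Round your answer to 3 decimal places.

E[U] = 1.7,  E[W] = 3.4
E[UW] = 5.4
cov(U,W) = E[UW] − E[U]E[W] = 5.4 − (1.7)(3.4) = -0.38

-0.380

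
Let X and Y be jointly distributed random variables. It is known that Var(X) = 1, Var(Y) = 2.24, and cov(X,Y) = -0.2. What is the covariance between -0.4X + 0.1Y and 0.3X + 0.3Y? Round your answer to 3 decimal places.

-0.035

cov(-0.4X + 0.1Y, 0.3X + 0.3Y) = (-0.4)(0.3)Var(X) + (0.1)(0.3)Var(Y) + [(-0.4)(0.3) + (0.1)(0.3)]cov(X,Y)
= -0.12·1 + 0.03·2.24 + -0.09·-0.2 = -0.0348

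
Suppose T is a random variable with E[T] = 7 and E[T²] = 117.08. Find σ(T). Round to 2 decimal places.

8.25

var(T) = 117.08 − (7)² = 68.08
σ(T) = √68.08 ≈ 8.25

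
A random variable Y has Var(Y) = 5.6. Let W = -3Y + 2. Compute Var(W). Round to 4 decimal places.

50.4000

Var(-3Y + 2) = (-3)²·Var(Y) = 9·5.6 = 50.4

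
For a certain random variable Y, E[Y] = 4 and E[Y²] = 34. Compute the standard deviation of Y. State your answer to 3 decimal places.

4.243

Var(Y) = 34 − (4)² = 18
SD(Y) = √18 ≈ 4.243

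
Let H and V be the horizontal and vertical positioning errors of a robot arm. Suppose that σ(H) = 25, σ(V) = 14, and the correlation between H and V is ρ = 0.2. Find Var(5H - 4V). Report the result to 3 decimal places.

15961.000

Var(H) = (25)² = 625;  Var(V) = (14)² = 196
Cov(H,V) = ρ·σ(H)·σ(V) = 0.2·25·14 = 70
Var(5H - 4V) = (5)²·Var(H) + (-4)²·Var(V) + 2·(5)·(-4)·Cov(H,V)
= 25·625 + 16·196 + -40·70 = 15961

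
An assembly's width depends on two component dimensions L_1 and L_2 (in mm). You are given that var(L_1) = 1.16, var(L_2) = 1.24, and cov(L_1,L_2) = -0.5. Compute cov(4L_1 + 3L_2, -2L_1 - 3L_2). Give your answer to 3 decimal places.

cov(4L_1 + 3L_2, -2L_1 - 3L_2) = (4)(-2)var(L_1) + (3)(-3)var(L_2) + [(4)(-3) + (3)(-2)]cov(L_1,L_2)
= -8·1.16 + -9·1.24 + -18·-0.5 = -11.44

-11.440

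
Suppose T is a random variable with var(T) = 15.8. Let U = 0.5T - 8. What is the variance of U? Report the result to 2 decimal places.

var(0.5T - 8) = (0.5)²·var(T) = 0.25·15.8 = 3.95

3.95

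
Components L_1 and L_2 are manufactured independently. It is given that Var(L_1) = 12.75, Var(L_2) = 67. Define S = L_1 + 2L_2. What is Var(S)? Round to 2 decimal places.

By independence, Var(S) = (1)²Var(L_1) + (2)²Var(L_2)
= (1)²·12.75 + (2)²·67 = 280.75

280.75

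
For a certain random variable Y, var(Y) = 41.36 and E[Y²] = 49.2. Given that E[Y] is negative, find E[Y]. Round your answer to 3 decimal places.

-2.800

(E[Y])² = E[Y²] − var(Y) = 49.2 − 41.36 = 7.84
E[Y] = −√7.84 = -2.8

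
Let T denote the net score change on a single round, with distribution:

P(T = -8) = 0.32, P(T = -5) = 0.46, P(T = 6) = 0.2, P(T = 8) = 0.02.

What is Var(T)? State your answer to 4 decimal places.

E[T] = (-8)(0.32) + (-5)(0.46) + (6)(0.2) + (8)(0.02) = -3.5
E[T²] = (-8)²(0.32) + (-5)²(0.46) + (6)²(0.2) + (8)²(0.02) = 40.46
Var(T) = E[T²] − (E[T])² = 40.46 − (-3.5)² = 28.21

28.2100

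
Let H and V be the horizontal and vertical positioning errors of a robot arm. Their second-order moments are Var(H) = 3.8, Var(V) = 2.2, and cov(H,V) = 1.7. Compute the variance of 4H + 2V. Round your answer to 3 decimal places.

Var(4H + 2V) = (4)²·Var(H) + (2)²·Var(V) + 2·(4)·(2)·cov(H,V)
= 16·3.8 + 4·2.2 + 16·1.7 = 96.8

96.800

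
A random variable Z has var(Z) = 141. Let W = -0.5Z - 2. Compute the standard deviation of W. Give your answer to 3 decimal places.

5.937

var(-0.5Z - 2) = (-0.5)²·141 = 35.25
σ(W) = √35.25 ≈ 5.937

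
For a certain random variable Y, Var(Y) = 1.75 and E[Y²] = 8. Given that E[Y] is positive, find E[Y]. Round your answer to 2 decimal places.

(E[Y])² = E[Y²] − Var(Y) = 8 − 1.75 = 6.25
E[Y] = √6.25 = 2.5

2.50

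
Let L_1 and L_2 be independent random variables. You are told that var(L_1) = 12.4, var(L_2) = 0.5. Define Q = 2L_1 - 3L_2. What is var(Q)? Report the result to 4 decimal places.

54.1000

By independence, var(Q) = (2)²var(L_1) + (-3)²var(L_2)
= (2)²·12.4 + (-3)²·0.5 = 54.1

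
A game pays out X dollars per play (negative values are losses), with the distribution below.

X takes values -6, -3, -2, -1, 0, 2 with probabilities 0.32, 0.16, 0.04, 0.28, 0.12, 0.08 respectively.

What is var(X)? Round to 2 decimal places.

6.96

E[X] = (-6)(0.32) + (-3)(0.16) + (-2)(0.04) + (-1)(0.28) + (0)(0.12) + (2)(0.08) = -2.6
E[X²] = (-6)²(0.32) + (-3)²(0.16) + (-2)²(0.04) + (-1)²(0.28) + (0)²(0.12) + (2)²(0.08) = 13.72
var(X) = E[X²] − (E[X])² = 13.72 − (-2.6)² = 6.96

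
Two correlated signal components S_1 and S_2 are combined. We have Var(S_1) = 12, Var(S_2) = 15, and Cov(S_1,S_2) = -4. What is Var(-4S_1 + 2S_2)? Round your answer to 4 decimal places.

Var(-4S_1 + 2S_2) = (-4)²·Var(S_1) + (2)²·Var(S_2) + 2·(-4)·(2)·Cov(S_1,S_2)
= 16·12 + 4·15 + -16·-4 = 316

316.0000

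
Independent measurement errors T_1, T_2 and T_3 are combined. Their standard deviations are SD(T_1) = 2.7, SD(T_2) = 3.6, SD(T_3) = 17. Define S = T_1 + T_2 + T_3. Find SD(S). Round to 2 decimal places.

17.59

Var(T_1) = 7.29, Var(T_2) = 12.96, Var(T_3) = 289
By independence, Var(S) = (1)²Var(T_1) + (1)²Var(T_2) + (1)²Var(T_3)
= (1)²·7.29 + (1)²·12.96 + (1)²·289 = 309.25
SD(S) = √309.25 ≈ 17.59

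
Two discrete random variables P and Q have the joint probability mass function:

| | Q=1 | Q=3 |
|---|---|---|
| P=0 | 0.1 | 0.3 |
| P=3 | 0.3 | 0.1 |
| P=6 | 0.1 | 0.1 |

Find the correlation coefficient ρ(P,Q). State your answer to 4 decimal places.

-0.2673

E[P] = 2.4,  E[Q] = 2
E[PQ] = 4.2
Cov(P,Q) = E[PQ] − E[P]E[Q] = 4.2 − (2.4)(2) = -0.6
Var(P) = 5.04,  Var(Q) = 1
ρ = -0.6 / √(5.04·1) ≈ -0.2673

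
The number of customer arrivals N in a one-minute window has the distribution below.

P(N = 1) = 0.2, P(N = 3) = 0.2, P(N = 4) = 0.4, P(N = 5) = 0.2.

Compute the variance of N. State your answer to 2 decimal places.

1.84

E[N] = (1)(0.2) + (3)(0.2) + (4)(0.4) + (5)(0.2) = 3.4
E[N²] = (1)²(0.2) + (3)²(0.2) + (4)²(0.4) + (5)²(0.2) = 13.4
Var(N) = E[N²] − (E[N])² = 13.4 − (3.4)² = 1.84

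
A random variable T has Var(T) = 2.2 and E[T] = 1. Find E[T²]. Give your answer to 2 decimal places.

E[T²] = Var(T) + (E[T])² = 2.2 + (1)² = 3.2

3.20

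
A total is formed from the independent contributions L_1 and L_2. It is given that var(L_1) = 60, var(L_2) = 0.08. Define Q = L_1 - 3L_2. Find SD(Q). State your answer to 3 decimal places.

7.792

By independence, var(Q) = (1)²var(L_1) + (-3)²var(L_2)
= (1)²·60 + (-3)²·0.08 = 60.72
SD(Q) = √60.72 ≈ 7.792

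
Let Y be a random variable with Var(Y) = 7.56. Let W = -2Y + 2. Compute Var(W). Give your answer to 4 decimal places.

Var(-2Y + 2) = (-2)²·Var(Y) = 4·7.56 = 30.24

30.2400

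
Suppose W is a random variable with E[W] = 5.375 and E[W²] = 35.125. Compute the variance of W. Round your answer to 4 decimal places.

6.2344

V(W) = 35.125 − (5.375)² = 6.234375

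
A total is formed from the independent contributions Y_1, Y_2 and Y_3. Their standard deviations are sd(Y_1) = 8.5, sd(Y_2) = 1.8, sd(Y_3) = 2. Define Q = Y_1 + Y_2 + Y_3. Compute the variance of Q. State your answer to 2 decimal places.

79.49

var(Y_1) = 72.25, var(Y_2) = 3.24, var(Y_3) = 4
By independence, var(Q) = (1)²var(Y_1) + (1)²var(Y_2) + (1)²var(Y_3)
= (1)²·72.25 + (1)²·3.24 + (1)²·4 = 79.49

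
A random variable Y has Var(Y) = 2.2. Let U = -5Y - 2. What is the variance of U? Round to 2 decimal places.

55.00

Var(-5Y - 2) = (-5)²·Var(Y) = 25·2.2 = 55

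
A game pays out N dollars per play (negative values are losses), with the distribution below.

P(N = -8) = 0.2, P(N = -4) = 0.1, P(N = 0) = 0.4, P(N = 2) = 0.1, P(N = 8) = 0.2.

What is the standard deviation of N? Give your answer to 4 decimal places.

5.2498

E[N] = (-8)(0.2) + (-4)(0.1) + (0)(0.4) + (2)(0.1) + (8)(0.2) = -0.2
E[N²] = (-8)²(0.2) + (-4)²(0.1) + (0)²(0.4) + (2)²(0.1) + (8)²(0.2) = 27.6
Var(N) = E[N²] − (E[N])² = 27.6 − (-0.2)² = 27.56
SD(N) = √27.56 ≈ 5.2498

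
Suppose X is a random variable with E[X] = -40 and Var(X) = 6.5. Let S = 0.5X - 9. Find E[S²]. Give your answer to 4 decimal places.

842.6250

E[0.5X - 9] = 0.5·-40 − 9 = -29
Var(0.5X - 9) = (0.5)²·6.5 = 1.625
E[S²] = Var(S) + (E[S])² = 1.625 + (-29)² = 842.625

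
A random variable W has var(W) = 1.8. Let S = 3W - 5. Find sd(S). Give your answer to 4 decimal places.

4.0249

var(3W - 5) = (3)²·1.8 = 16.2
sd(S) = √16.2 ≈ 4.0249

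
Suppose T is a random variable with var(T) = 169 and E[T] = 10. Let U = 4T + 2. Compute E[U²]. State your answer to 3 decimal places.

E[4T + 2] = 4·10 + 2 = 42
var(4T + 2) = (4)²·169 = 2704
E[U²] = var(U) + (E[U])² = 2704 + (42)² = 4468

4468.000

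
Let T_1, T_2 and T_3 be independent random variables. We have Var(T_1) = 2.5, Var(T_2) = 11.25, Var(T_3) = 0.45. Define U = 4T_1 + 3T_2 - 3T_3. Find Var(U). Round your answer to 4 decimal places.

By independence, Var(U) = (4)²Var(T_1) + (3)²Var(T_2) + (-3)²Var(T_3)
= (4)²·2.5 + (3)²·11.25 + (-3)²·0.45 = 145.3

145.3000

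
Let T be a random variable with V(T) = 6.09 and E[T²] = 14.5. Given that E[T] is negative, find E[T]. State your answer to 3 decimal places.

(E[T])² = E[T²] − V(T) = 14.5 − 6.09 = 8.41
E[T] = −√8.41 = -2.9

-2.900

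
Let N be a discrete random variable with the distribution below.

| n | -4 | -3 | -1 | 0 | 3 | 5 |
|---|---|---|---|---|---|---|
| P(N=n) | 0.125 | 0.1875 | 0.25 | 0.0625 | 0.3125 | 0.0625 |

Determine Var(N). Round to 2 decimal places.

E[N] = (-4)(0.125) + (-3)(0.1875) + (-1)(0.25) + (0)(0.0625) + (3)(0.3125) + (5)(0.0625) = -0.0625
E[N²] = (-4)²(0.125) + (-3)²(0.1875) + (-1)²(0.25) + (0)²(0.0625) + (3)²(0.3125) + (5)²(0.0625) = 8.3125
Var(N) = E[N²] − (E[N])² = 8.3125 − (-0.0625)² = 8.30859375

8.31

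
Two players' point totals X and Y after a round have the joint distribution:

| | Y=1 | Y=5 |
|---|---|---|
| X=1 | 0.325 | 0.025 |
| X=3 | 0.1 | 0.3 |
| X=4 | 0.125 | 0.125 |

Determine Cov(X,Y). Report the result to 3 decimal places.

1.110

E[X] = 2.55,  E[Y] = 2.8
E[XY] = 8.25
Cov(X,Y) = E[XY] − E[X]E[Y] = 8.25 − (2.55)(2.8) = 1.11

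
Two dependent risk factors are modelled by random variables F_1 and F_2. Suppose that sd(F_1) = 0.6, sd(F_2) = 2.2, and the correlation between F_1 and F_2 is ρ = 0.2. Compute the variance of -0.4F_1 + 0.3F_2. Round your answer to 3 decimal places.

var(F_1) = (0.6)² = 0.36;  var(F_2) = (2.2)² = 4.84
Cov(F_1,F_2) = ρ·sd(F_1)·sd(F_2) = 0.2·0.6·2.2 = 0.264
var(-0.4F_1 + 0.3F_2) = (-0.4)²·var(F_1) + (0.3)²·var(F_2) + 2·(-0.4)·(0.3)·Cov(F_1,F_2)
= 0.16·0.36 + 0.09·4.84 + -0.24·0.264 = 0.42984

0.430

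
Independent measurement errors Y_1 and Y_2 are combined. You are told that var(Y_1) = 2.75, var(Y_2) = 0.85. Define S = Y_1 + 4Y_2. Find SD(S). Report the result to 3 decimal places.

By independence, var(S) = (1)²var(Y_1) + (4)²var(Y_2)
= (1)²·2.75 + (4)²·0.85 = 16.35
SD(S) = √16.35 ≈ 4.044

4.044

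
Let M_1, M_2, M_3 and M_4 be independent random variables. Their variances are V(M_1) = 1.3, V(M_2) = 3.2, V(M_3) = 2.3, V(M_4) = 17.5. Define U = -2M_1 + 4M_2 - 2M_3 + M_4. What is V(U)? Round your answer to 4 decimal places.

83.1000

By independence, V(U) = (-2)²V(M_1) + (4)²V(M_2) + (-2)²V(M_3) + (1)²V(M_4)
= (-2)²·1.3 + (4)²·3.2 + (-2)²·2.3 + (1)²·17.5 = 83.1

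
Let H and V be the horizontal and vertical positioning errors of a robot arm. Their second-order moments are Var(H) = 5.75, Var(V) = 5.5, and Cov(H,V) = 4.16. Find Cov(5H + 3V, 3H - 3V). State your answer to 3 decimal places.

11.790

Cov(5H + 3V, 3H - 3V) = (5)(3)Var(H) + (3)(-3)Var(V) + [(5)(-3) + (3)(3)]Cov(H,V)
= 15·5.75 + -9·5.5 + -6·4.16 = 11.79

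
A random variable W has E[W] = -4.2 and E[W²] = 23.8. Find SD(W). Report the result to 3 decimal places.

Var(W) = 23.8 − (-4.2)² = 6.16
SD(W) = √6.16 ≈ 2.482

2.482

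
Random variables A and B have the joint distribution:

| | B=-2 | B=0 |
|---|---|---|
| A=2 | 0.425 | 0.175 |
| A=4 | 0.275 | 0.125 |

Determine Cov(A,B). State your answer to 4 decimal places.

E[A] = 2.8,  E[B] = -1.4
E[AB] = -3.9
Cov(A,B) = E[AB] − E[A]E[B] = -3.9 − (2.8)(-1.4) = 0.02

0.0200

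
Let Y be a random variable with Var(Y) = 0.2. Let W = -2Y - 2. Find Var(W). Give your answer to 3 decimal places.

0.800

Var(-2Y - 2) = (-2)²·Var(Y) = 4·0.2 = 0.8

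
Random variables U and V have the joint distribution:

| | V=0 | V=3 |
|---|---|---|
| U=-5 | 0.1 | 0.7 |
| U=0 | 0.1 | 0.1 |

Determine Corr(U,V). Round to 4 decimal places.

-0.3750

E[U] = -4,  E[V] = 2.4
E[UV] = -10.5
cov(U,V) = E[UV] − E[U]E[V] = -10.5 − (-4)(2.4) = -0.9
Var(U) = 4,  Var(V) = 1.44
ρ = -0.9 / √(4·1.44) ≈ -0.3750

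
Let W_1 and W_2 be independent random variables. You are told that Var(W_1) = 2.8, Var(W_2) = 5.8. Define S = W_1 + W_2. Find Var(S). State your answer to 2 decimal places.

By independence, Var(S) = (1)²Var(W_1) + (1)²Var(W_2)
= (1)²·2.8 + (1)²·5.8 = 8.6

8.60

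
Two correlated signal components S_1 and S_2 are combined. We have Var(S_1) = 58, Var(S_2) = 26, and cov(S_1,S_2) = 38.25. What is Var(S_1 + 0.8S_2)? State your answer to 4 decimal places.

Var(S_1 + 0.8S_2) = (1)²·Var(S_1) + (0.8)²·Var(S_2) + 2·(1)·(0.8)·cov(S_1,S_2)
= 1·58 + 0.64·26 + 1.6·38.25 = 135.84

135.8400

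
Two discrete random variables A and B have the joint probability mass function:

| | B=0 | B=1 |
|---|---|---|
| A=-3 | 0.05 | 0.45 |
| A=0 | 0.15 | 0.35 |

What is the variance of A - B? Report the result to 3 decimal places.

E[A] = -1.5,  E[B] = 0.8,  E[AB] = -1.35
Var(A) = 4.5 − (-1.5)² = 2.25;  Var(B) = 0.8 − (0.8)² = 0.16
cov(A,B) = -1.35 − (-1.5)(0.8) = -0.15
Var(A - B) = (1)²·2.25 + (-1)²·0.16 + 2·(1)·(-1)·-0.15 = 2.71

2.710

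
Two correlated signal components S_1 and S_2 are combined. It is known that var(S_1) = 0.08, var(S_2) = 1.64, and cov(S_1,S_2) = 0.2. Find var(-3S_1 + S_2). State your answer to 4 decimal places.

1.1600

var(-3S_1 + S_2) = (-3)²·var(S_1) + (1)²·var(S_2) + 2·(-3)·(1)·cov(S_1,S_2)
= 9·0.08 + 1·1.64 + -6·0.2 = 1.16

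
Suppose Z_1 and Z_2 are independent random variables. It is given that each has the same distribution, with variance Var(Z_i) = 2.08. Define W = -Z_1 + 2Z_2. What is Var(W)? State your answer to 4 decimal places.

By independence, Var(W) = (-1)²Var(Z_1) + (2)²Var(Z_2)
= (-1)²·2.08 + (2)²·2.08 = 10.4

10.4000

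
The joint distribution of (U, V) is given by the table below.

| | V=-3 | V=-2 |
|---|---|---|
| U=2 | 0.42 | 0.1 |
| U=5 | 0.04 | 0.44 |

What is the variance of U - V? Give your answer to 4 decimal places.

1.4100

E[U] = 3.44,  E[V] = -2.46,  E[UV] = -7.92
var(U) = 14.08 − (3.44)² = 2.2464;  var(V) = 6.3 − (-2.46)² = 0.2484
cov(U,V) = -7.92 − (3.44)(-2.46) = 0.5424
var(U - V) = (1)²·2.2464 + (-1)²·0.2484 + 2·(1)·(-1)·0.5424 = 1.41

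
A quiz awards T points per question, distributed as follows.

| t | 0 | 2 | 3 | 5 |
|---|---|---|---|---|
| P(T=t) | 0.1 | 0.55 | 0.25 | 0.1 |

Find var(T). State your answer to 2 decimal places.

E[T] = (0)(0.1) + (2)(0.55) + (3)(0.25) + (5)(0.1) = 2.35
E[T²] = (0)²(0.1) + (2)²(0.55) + (3)²(0.25) + (5)²(0.1) = 6.95
var(T) = E[T²] − (E[T])² = 6.95 − (2.35)² = 1.4275

1.43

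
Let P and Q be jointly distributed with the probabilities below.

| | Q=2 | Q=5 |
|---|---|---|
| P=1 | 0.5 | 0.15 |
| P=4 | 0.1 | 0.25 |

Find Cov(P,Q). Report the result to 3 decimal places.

E[P] = 2.05,  E[Q] = 3.2
E[PQ] = 7.55
Cov(P,Q) = E[PQ] − E[P]E[Q] = 7.55 − (2.05)(3.2) = 0.99

0.990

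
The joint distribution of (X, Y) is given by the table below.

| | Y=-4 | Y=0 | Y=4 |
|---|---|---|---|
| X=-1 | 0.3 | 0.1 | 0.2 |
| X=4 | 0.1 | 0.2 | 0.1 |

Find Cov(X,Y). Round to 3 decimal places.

0.800

E[X] = 1,  E[Y] = -0.4
E[XY] = 0.4
Cov(X,Y) = E[XY] − E[X]E[Y] = 0.4 − (1)(-0.4) = 0.8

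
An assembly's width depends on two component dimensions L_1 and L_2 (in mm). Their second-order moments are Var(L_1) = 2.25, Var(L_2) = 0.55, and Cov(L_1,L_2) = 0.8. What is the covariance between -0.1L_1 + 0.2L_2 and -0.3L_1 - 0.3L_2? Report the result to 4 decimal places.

Cov(-0.1L_1 + 0.2L_2, -0.3L_1 - 0.3L_2) = (-0.1)(-0.3)Var(L_1) + (0.2)(-0.3)Var(L_2) + [(-0.1)(-0.3) + (0.2)(-0.3)]Cov(L_1,L_2)
= 0.03·2.25 + -0.06·0.55 + -0.03·0.8 = 0.0105

0.0105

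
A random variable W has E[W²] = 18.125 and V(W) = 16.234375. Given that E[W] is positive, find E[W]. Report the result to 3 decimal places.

(E[W])² = E[W²] − V(W) = 18.125 − 16.234375 = 1.890625
E[W] = √1.890625 = 1.375

1.375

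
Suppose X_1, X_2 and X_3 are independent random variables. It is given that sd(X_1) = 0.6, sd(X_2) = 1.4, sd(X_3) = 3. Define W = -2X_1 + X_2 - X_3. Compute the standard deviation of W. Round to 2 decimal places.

3.52

var(X_1) = 0.36, var(X_2) = 1.96, var(X_3) = 9
By independence, var(W) = (-2)²var(X_1) + (1)²var(X_2) + (-1)²var(X_3)
= (-2)²·0.36 + (1)²·1.96 + (-1)²·9 = 12.4
sd(W) = √12.4 ≈ 3.52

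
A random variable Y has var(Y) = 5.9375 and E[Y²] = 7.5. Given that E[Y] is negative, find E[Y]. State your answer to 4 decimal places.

(E[Y])² = E[Y²] − var(Y) = 7.5 − 5.9375 = 1.5625
E[Y] = −√1.5625 = -1.25

-1.2500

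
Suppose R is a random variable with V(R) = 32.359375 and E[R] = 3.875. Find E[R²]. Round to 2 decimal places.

E[R²] = V(R) + (E[R])² = 32.359375 + (3.875)² = 47.375

47.38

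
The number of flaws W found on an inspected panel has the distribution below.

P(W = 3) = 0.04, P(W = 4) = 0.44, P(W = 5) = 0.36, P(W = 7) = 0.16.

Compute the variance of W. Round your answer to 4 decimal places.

1.2000

E[W] = (3)(0.04) + (4)(0.44) + (5)(0.36) + (7)(0.16) = 4.8
E[W²] = (3)²(0.04) + (4)²(0.44) + (5)²(0.36) + (7)²(0.16) = 24.24
var(W) = E[W²] − (E[W])² = 24.24 − (4.8)² = 1.2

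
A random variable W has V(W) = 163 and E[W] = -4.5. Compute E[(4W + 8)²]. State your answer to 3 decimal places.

E[4W + 8] = 4·-4.5 + 8 = -10
V(4W + 8) = (4)²·163 = 2608
E[(4W + 8)²] = V((4W + 8)) + (E[(4W + 8)])² = 2608 + (-10)² = 2708

2708.000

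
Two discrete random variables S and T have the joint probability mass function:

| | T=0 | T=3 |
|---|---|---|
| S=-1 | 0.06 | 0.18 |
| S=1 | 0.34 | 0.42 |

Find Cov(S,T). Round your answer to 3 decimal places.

-0.216

E[S] = 0.52,  E[T] = 1.8
E[ST] = 0.72
Cov(S,T) = E[ST] − E[S]E[T] = 0.72 − (0.52)(1.8) = -0.216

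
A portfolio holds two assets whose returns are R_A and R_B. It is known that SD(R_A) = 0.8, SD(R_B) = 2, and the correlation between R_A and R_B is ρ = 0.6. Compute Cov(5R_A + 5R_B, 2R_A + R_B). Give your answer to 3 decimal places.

V(R_A) = (0.8)² = 0.64;  V(R_B) = (2)² = 4
Cov(R_A,R_B) = ρ·SD(R_A)·SD(R_B) = 0.6·0.8·2 = 0.96
Cov(5R_A + 5R_B, 2R_A + R_B) = (5)(2)V(R_A) + (5)(1)V(R_B) + [(5)(1) + (5)(2)]Cov(R_A,R_B)
= 10·0.64 + 5·4 + 15·0.96 = 40.8

40.800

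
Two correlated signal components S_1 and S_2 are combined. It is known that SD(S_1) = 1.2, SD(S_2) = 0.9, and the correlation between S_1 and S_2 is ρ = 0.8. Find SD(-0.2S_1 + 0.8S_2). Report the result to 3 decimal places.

0.547

Var(S_1) = (1.2)² = 1.44;  Var(S_2) = (0.9)² = 0.81
cov(S_1,S_2) = ρ·SD(S_1)·SD(S_2) = 0.8·1.2·0.9 = 0.864
Var(-0.2S_1 + 0.8S_2) = (-0.2)²·Var(S_1) + (0.8)²·Var(S_2) + 2·(-0.2)·(0.8)·cov(S_1,S_2)
= 0.04·1.44 + 0.64·0.81 + -0.32·0.864 = 0.29952
SD(-0.2S_1 + 0.8S_2) = √0.29952 ≈ 0.547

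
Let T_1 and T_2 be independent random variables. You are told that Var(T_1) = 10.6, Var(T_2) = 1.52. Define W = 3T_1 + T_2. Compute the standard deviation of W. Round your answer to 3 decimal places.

9.845

By independence, Var(W) = (3)²Var(T_1) + (1)²Var(T_2)
= (3)²·10.6 + (1)²·1.52 = 96.92
SD(W) = √96.92 ≈ 9.845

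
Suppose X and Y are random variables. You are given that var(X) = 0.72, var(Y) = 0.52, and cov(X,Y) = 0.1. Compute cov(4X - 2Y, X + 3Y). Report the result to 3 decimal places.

0.760

cov(4X - 2Y, X + 3Y) = (4)(1)var(X) + (-2)(3)var(Y) + [(4)(3) + (-2)(1)]cov(X,Y)
= 4·0.72 + -6·0.52 + 10·0.1 = 0.76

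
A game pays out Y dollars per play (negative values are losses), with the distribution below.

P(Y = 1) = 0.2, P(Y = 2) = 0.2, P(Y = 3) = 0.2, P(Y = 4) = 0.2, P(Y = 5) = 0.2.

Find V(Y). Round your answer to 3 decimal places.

E[Y] = (1)(0.2) + (2)(0.2) + (3)(0.2) + (4)(0.2) + (5)(0.2) = 3
E[Y²] = (1)²(0.2) + (2)²(0.2) + (3)²(0.2) + (4)²(0.2) + (5)²(0.2) = 11
V(Y) = E[Y²] − (E[Y])² = 11 − (3)² = 2

2.000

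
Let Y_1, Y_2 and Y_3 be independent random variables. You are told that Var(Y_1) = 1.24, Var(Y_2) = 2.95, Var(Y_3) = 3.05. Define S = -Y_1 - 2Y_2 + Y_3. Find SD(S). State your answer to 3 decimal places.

4.011

By independence, Var(S) = (-1)²Var(Y_1) + (-2)²Var(Y_2) + (1)²Var(Y_3)
= (-1)²·1.24 + (-2)²·2.95 + (1)²·3.05 = 16.09
SD(S) = √16.09 ≈ 4.011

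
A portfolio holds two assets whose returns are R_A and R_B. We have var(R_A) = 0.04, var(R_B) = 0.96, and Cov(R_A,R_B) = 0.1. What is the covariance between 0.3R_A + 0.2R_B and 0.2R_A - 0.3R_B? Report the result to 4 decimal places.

Cov(0.3R_A + 0.2R_B, 0.2R_A - 0.3R_B) = (0.3)(0.2)var(R_A) + (0.2)(-0.3)var(R_B) + [(0.3)(-0.3) + (0.2)(0.2)]Cov(R_A,R_B)
= 0.06·0.04 + -0.06·0.96 + -0.05·0.1 = -0.0602

-0.0602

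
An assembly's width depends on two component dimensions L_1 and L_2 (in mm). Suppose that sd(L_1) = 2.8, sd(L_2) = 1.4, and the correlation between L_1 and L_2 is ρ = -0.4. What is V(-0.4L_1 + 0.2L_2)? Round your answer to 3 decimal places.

1.584

V(L_1) = (2.8)² = 7.84;  V(L_2) = (1.4)² = 1.96
cov(L_1,L_2) = ρ·sd(L_1)·sd(L_2) = -0.4·2.8·1.4 = -1.568
V(-0.4L_1 + 0.2L_2) = (-0.4)²·V(L_1) + (0.2)²·V(L_2) + 2·(-0.4)·(0.2)·cov(L_1,L_2)
= 0.16·7.84 + 0.04·1.96 + -0.16·-1.568 = 1.58368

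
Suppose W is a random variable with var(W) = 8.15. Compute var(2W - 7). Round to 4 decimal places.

32.6000

var(2W - 7) = (2)²·var(W) = 4·8.15 = 32.6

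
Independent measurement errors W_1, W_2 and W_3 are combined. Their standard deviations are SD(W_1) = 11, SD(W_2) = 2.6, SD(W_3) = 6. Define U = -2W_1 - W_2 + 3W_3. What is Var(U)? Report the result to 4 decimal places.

Var(W_1) = 121, Var(W_2) = 6.76, Var(W_3) = 36
By independence, Var(U) = (-2)²Var(W_1) + (-1)²Var(W_2) + (3)²Var(W_3)
= (-2)²·121 + (-1)²·6.76 + (3)²·36 = 814.76

814.7600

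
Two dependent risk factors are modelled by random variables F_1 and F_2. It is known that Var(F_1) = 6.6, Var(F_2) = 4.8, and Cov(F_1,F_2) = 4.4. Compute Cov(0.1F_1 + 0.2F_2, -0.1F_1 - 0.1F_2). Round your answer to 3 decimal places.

Cov(0.1F_1 + 0.2F_2, -0.1F_1 - 0.1F_2) = (0.1)(-0.1)Var(F_1) + (0.2)(-0.1)Var(F_2) + [(0.1)(-0.1) + (0.2)(-0.1)]Cov(F_1,F_2)
= -0.01·6.6 + -0.02·4.8 + -0.03·4.4 = -0.294

-0.294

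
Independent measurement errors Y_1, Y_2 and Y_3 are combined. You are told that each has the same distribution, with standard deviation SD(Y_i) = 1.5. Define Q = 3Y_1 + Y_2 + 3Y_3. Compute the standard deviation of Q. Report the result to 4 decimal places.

6.5383

V(Y_i) = (1.5)² = 2.25
By independence, V(Q) = (3)²V(Y_1) + (1)²V(Y_2) + (3)²V(Y_3)
= (3)²·2.25 + (1)²·2.25 + (3)²·2.25 = 42.75
SD(Q) = √42.75 ≈ 6.5383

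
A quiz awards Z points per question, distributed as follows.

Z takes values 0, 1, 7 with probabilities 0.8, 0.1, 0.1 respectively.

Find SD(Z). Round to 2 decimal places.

E[Z] = (0)(0.8) + (1)(0.1) + (7)(0.1) = 0.8
E[Z²] = (0)²(0.8) + (1)²(0.1) + (7)²(0.1) = 5
var(Z) = E[Z²] − (E[Z])² = 5 − (0.8)² = 4.36
SD(Z) = √4.36 ≈ 2.09

2.09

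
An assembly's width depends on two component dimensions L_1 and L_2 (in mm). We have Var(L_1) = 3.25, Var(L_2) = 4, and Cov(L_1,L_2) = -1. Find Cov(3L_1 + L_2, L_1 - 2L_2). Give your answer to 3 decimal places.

6.750

Cov(3L_1 + L_2, L_1 - 2L_2) = (3)(1)Var(L_1) + (1)(-2)Var(L_2) + [(3)(-2) + (1)(1)]Cov(L_1,L_2)
= 3·3.25 + -2·4 + -5·-1 = 6.75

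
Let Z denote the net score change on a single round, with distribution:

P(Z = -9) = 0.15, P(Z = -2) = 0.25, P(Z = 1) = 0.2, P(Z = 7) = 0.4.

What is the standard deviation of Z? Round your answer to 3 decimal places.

5.624

E[Z] = (-9)(0.15) + (-2)(0.25) + (1)(0.2) + (7)(0.4) = 1.15
E[Z²] = (-9)²(0.15) + (-2)²(0.25) + (1)²(0.2) + (7)²(0.4) = 32.95
Var(Z) = E[Z²] − (E[Z])² = 32.95 − (1.15)² = 31.6275
sd(Z) = √31.6275 ≈ 5.624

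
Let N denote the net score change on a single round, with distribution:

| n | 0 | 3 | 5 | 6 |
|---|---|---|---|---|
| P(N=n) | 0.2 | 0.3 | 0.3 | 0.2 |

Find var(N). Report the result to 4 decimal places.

E[N] = (0)(0.2) + (3)(0.3) + (5)(0.3) + (6)(0.2) = 3.6
E[N²] = (0)²(0.2) + (3)²(0.3) + (5)²(0.3) + (6)²(0.2) = 17.4
var(N) = E[N²] − (E[N])² = 17.4 − (3.6)² = 4.44

4.4400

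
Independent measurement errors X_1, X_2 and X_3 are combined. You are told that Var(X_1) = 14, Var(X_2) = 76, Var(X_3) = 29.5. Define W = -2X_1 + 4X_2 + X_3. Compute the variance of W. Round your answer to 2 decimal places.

1301.50

By independence, Var(W) = (-2)²Var(X_1) + (4)²Var(X_2) + (1)²Var(X_3)
= (-2)²·14 + (4)²·76 + (1)²·29.5 = 1301.5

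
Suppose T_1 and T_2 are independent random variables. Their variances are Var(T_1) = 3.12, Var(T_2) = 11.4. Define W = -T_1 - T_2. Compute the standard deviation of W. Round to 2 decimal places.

By independence, Var(W) = (-1)²Var(T_1) + (-1)²Var(T_2)
= (-1)²·3.12 + (-1)²·11.4 = 14.52
sd(W) = √14.52 ≈ 3.81

3.81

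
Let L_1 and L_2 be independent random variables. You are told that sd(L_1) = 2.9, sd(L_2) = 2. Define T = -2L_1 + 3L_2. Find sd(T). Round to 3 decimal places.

8.345

Var(L_1) = 8.41, Var(L_2) = 4
By independence, Var(T) = (-2)²Var(L_1) + (3)²Var(L_2)
= (-2)²·8.41 + (3)²·4 = 69.64
sd(T) = √69.64 ≈ 8.345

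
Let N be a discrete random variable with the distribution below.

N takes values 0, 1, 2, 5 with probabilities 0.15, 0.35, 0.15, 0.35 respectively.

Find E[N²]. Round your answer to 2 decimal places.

9.70

E[N²] = (0)²(0.15) + (1)²(0.35) + (2)²(0.15) + (5)²(0.35) = 9.7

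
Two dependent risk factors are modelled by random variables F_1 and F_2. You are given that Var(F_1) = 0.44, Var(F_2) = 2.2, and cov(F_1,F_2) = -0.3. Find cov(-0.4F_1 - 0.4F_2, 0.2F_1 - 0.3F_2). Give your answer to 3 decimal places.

0.217

cov(-0.4F_1 - 0.4F_2, 0.2F_1 - 0.3F_2) = (-0.4)(0.2)Var(F_1) + (-0.4)(-0.3)Var(F_2) + [(-0.4)(-0.3) + (-0.4)(0.2)]cov(F_1,F_2)
= -0.08·0.44 + 0.12·2.2 + 0.04·-0.3 = 0.2168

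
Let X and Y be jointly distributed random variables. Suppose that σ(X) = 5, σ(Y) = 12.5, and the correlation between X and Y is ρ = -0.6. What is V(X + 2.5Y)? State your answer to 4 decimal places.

814.0625

V(X) = (5)² = 25;  V(Y) = (12.5)² = 156.25
cov(X,Y) = ρ·σ(X)·σ(Y) = -0.6·5·12.5 = -37.5
V(X + 2.5Y) = (1)²·V(X) + (2.5)²·V(Y) + 2·(1)·(2.5)·cov(X,Y)
= 1·25 + 6.25·156.25 + 5·-37.5 = 814.0625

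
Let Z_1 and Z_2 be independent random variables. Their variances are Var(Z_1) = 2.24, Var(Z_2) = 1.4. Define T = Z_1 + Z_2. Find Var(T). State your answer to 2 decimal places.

3.64

By independence, Var(T) = (1)²Var(Z_1) + (1)²Var(Z_2)
= (1)²·2.24 + (1)²·1.4 = 3.64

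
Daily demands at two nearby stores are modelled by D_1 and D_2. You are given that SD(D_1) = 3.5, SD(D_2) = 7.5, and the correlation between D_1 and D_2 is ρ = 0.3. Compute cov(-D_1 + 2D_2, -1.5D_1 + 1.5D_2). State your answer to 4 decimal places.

151.6875

V(D_1) = (3.5)² = 12.25;  V(D_2) = (7.5)² = 56.25
cov(D_1,D_2) = ρ·SD(D_1)·SD(D_2) = 0.3·3.5·7.5 = 7.875
cov(-D_1 + 2D_2, -1.5D_1 + 1.5D_2) = (-1)(-1.5)V(D_1) + (2)(1.5)V(D_2) + [(-1)(1.5) + (2)(-1.5)]cov(D_1,D_2)
= 1.5·12.25 + 3·56.25 + -4.5·7.875 = 151.6875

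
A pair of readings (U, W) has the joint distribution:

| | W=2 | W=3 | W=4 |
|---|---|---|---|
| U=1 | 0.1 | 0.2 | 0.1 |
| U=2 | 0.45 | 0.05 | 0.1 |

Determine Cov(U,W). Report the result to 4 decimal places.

-0.1400

E[U] = 1.6,  E[W] = 2.65
E[UW] = 4.1
Cov(U,W) = E[UW] − E[U]E[W] = 4.1 − (1.6)(2.65) = -0.14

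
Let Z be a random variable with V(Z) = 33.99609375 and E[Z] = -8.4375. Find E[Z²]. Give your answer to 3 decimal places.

105.188

E[Z²] = V(Z) + (E[Z])² = 33.99609375 + (-8.4375)² = 105.1875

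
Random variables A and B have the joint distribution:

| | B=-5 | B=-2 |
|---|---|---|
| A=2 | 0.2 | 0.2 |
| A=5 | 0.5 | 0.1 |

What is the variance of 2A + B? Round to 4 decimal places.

7.6500

E[A] = 3.8,  E[B] = -4.1,  E[AB] = -16.3
Var(A) = 16.6 − (3.8)² = 2.16;  Var(B) = 18.7 − (-4.1)² = 1.89
Cov(A,B) = -16.3 − (3.8)(-4.1) = -0.72
Var(2A + B) = (2)²·2.16 + (1)²·1.89 + 2·(2)·(1)·-0.72 = 7.65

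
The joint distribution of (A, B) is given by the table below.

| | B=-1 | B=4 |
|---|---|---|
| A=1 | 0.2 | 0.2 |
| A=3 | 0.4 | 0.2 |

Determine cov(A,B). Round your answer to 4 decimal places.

-0.4000

E[A] = 2.2,  E[B] = 1
E[AB] = 1.8
cov(A,B) = E[AB] − E[A]E[B] = 1.8 − (2.2)(1) = -0.4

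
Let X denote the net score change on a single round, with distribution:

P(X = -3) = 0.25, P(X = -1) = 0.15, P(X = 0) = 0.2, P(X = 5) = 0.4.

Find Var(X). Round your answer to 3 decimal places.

E[X] = (-3)(0.25) + (-1)(0.15) + (0)(0.2) + (5)(0.4) = 1.1
E[X²] = (-3)²(0.25) + (-1)²(0.15) + (0)²(0.2) + (5)²(0.4) = 12.4
Var(X) = E[X²] − (E[X])² = 12.4 − (1.1)² = 11.19

11.190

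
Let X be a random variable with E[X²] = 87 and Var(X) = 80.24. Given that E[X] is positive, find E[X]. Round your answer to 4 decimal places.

(E[X])² = E[X²] − Var(X) = 87 − 80.24 = 6.76
E[X] = √6.76 = 2.6

2.6000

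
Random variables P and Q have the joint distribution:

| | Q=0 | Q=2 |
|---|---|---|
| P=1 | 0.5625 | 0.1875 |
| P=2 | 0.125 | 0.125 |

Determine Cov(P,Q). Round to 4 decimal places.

0.0938

E[P] = 1.25,  E[Q] = 0.625
E[PQ] = 0.875
Cov(P,Q) = E[PQ] − E[P]E[Q] = 0.875 − (1.25)(0.625) = 0.09375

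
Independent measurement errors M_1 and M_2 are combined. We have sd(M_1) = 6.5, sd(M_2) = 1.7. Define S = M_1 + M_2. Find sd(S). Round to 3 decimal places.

Var(M_1) = 42.25, Var(M_2) = 2.89
By independence, Var(S) = (1)²Var(M_1) + (1)²Var(M_2)
= (1)²·42.25 + (1)²·2.89 = 45.14
sd(S) = √45.14 ≈ 6.719

6.719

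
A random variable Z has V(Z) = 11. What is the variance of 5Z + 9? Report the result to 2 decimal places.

275.00

V(5Z + 9) = (5)²·V(Z) = 25·11 = 275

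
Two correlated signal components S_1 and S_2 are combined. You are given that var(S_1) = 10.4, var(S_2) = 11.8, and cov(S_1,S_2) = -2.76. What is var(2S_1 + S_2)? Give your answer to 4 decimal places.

42.3600

var(2S_1 + S_2) = (2)²·var(S_1) + (1)²·var(S_2) + 2·(2)·(1)·cov(S_1,S_2)
= 4·10.4 + 1·11.8 + 4·-2.76 = 42.36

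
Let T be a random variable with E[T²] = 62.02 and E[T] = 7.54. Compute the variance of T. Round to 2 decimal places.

5.17

var(T) = 62.02 − (7.54)² = 5.1684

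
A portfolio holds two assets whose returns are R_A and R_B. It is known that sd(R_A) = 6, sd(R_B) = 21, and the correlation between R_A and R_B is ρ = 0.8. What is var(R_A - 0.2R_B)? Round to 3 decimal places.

var(R_A) = (6)² = 36;  var(R_B) = (21)² = 441
cov(R_A,R_B) = ρ·sd(R_A)·sd(R_B) = 0.8·6·21 = 100.8
var(R_A - 0.2R_B) = (1)²·var(R_A) + (-0.2)²·var(R_B) + 2·(1)·(-0.2)·cov(R_A,R_B)
= 1·36 + 0.04·441 + -0.4·100.8 = 13.32

13.320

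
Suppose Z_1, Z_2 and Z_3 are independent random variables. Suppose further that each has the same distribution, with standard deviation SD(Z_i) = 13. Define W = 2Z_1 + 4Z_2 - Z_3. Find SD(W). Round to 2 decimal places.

V(Z_i) = (13)² = 169
By independence, V(W) = (2)²V(Z_1) + (4)²V(Z_2) + (-1)²V(Z_3)
= (2)²·169 + (4)²·169 + (-1)²·169 = 3549
SD(W) = √3549 ≈ 59.57

59.57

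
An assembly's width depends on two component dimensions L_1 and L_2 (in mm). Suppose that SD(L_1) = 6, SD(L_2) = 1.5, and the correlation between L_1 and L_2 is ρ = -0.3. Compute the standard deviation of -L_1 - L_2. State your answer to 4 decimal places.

Var(L_1) = (6)² = 36;  Var(L_2) = (1.5)² = 2.25
Cov(L_1,L_2) = ρ·SD(L_1)·SD(L_2) = -0.3·6·1.5 = -2.7
Var(-L_1 - L_2) = (-1)²·Var(L_1) + (-1)²·Var(L_2) + 2·(-1)·(-1)·Cov(L_1,L_2)
= 1·36 + 1·2.25 + 2·-2.7 = 32.85
SD(-L_1 - L_2) = √32.85 ≈ 5.7315

5.7315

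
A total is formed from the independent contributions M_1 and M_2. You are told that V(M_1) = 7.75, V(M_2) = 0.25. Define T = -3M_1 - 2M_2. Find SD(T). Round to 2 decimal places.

By independence, V(T) = (-3)²V(M_1) + (-2)²V(M_2)
= (-3)²·7.75 + (-2)²·0.25 = 70.75
SD(T) = √70.75 ≈ 8.41

8.41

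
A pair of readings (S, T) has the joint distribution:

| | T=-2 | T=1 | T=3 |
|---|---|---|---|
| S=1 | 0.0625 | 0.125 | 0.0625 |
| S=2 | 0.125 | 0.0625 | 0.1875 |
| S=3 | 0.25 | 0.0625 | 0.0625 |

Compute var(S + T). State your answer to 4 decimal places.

E[S] = 2.125,  E[T] = 0.3125,  E[ST] = 0.1875
var(S) = 5.125 − (2.125)² = 0.609375;  var(T) = 4.8125 − (0.3125)² = 4.71484375
Cov(S,T) = 0.1875 − (2.125)(0.3125) = -0.4765625
var(S + T) = (1)²·0.609375 + (1)²·4.71484375 + 2·(1)·(1)·-0.4765625 = 4.37109375

4.3711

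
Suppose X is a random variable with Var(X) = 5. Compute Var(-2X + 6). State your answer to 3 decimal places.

20.000

Var(-2X + 6) = (-2)²·Var(X) = 4·5 = 20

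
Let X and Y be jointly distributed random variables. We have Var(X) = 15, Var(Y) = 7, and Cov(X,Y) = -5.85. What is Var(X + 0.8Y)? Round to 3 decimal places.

Var(X + 0.8Y) = (1)²·Var(X) + (0.8)²·Var(Y) + 2·(1)·(0.8)·Cov(X,Y)
= 1·15 + 0.64·7 + 1.6·-5.85 = 10.12

10.120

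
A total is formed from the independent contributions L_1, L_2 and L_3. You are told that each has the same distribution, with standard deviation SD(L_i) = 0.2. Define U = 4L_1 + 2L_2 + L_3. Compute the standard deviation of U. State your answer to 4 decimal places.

var(L_i) = (0.2)² = 0.04
By independence, var(U) = (4)²var(L_1) + (2)²var(L_2) + (1)²var(L_3)
= (4)²·0.04 + (2)²·0.04 + (1)²·0.04 = 0.84
SD(U) = √0.84 ≈ 0.9165

0.9165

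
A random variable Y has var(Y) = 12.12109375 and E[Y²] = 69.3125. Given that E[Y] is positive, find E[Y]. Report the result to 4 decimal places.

(E[Y])² = E[Y²] − var(Y) = 69.3125 − 12.12109375 = 57.19140625
E[Y] = √57.19140625 = 7.5625

7.5625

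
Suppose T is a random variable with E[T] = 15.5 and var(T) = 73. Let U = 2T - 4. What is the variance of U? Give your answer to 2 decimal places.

var(2T - 4) = (2)²·var(T) = 4·73 = 292

292.00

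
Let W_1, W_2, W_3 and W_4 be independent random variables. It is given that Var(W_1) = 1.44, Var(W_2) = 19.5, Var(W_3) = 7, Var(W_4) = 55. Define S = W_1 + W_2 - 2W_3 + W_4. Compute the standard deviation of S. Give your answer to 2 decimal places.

By independence, Var(S) = (1)²Var(W_1) + (1)²Var(W_2) + (-2)²Var(W_3) + (1)²Var(W_4)
= (1)²·1.44 + (1)²·19.5 + (-2)²·7 + (1)²·55 = 103.94
σ(S) = √103.94 ≈ 10.20

10.20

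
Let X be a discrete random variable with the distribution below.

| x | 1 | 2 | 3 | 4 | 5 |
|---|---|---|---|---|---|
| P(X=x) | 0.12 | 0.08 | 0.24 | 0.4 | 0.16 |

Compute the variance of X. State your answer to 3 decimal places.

1.440

E[X] = (1)(0.12) + (2)(0.08) + (3)(0.24) + (4)(0.4) + (5)(0.16) = 3.4
E[X²] = (1)²(0.12) + (2)²(0.08) + (3)²(0.24) + (4)²(0.4) + (5)²(0.16) = 13
Var(X) = E[X²] − (E[X])² = 13 − (3.4)² = 1.44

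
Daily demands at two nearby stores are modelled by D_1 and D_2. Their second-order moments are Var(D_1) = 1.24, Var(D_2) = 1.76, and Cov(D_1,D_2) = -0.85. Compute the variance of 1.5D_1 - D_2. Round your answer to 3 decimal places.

Var(1.5D_1 - D_2) = (1.5)²·Var(D_1) + (-1)²·Var(D_2) + 2·(1.5)·(-1)·Cov(D_1,D_2)
= 2.25·1.24 + 1·1.76 + -3·-0.85 = 7.1

7.100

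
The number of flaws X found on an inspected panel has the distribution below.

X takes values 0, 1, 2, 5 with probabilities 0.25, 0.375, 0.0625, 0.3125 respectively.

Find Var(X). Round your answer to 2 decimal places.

4.18

E[X] = (0)(0.25) + (1)(0.375) + (2)(0.0625) + (5)(0.3125) = 2.0625
E[X²] = (0)²(0.25) + (1)²(0.375) + (2)²(0.0625) + (5)²(0.3125) = 8.4375
Var(X) = E[X²] − (E[X])² = 8.4375 − (2.0625)² = 4.18359375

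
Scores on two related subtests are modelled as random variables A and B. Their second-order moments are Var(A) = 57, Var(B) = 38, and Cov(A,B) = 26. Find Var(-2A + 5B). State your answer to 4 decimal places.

Var(-2A + 5B) = (-2)²·Var(A) + (5)²·Var(B) + 2·(-2)·(5)·Cov(A,B)
= 4·57 + 25·38 + -20·26 = 658

658.0000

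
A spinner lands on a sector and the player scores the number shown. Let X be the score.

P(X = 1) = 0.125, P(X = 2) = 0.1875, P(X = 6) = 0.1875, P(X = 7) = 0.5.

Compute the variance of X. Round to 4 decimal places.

E[X] = (1)(0.125) + (2)(0.1875) + (6)(0.1875) + (7)(0.5) = 5.125
E[X²] = (1)²(0.125) + (2)²(0.1875) + (6)²(0.1875) + (7)²(0.5) = 32.125
Var(X) = E[X²] − (E[X])² = 32.125 − (5.125)² = 5.859375

5.8594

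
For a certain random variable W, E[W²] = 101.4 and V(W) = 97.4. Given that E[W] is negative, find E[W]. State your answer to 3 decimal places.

-2.000

(E[W])² = E[W²] − V(W) = 101.4 − 97.4 = 4
E[W] = −√4 = -2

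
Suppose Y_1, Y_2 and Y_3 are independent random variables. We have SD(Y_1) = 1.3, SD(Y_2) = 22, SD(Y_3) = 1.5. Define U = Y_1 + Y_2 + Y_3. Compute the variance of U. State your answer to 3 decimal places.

V(Y_1) = 1.69, V(Y_2) = 484, V(Y_3) = 2.25
By independence, V(U) = (1)²V(Y_1) + (1)²V(Y_2) + (1)²V(Y_3)
= (1)²·1.69 + (1)²·484 + (1)²·2.25 = 487.94

487.940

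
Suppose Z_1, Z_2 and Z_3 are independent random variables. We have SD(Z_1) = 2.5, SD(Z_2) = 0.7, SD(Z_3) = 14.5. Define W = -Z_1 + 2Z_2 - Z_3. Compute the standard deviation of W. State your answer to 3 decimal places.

Var(Z_1) = 6.25, Var(Z_2) = 0.49, Var(Z_3) = 210.25
By independence, Var(W) = (-1)²Var(Z_1) + (2)²Var(Z_2) + (-1)²Var(Z_3)
= (-1)²·6.25 + (2)²·0.49 + (-1)²·210.25 = 218.46
SD(W) = √218.46 ≈ 14.780

14.780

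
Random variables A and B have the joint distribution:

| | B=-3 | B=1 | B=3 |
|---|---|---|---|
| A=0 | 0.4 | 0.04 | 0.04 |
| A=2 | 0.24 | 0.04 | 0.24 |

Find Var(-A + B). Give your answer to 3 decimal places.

E[A] = 1.04,  E[B] = -1,  E[AB] = 0.08
Var(A) = 2.08 − (1.04)² = 0.9984;  Var(B) = 8.36 − (-1)² = 7.36
Cov(A,B) = 0.08 − (1.04)(-1) = 1.12
Var(-A + B) = (-1)²·0.9984 + (1)²·7.36 + 2·(-1)·(1)·1.12 = 6.1184

6.118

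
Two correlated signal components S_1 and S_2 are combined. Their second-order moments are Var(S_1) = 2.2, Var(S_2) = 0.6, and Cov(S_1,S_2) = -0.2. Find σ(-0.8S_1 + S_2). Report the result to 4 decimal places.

Var(-0.8S_1 + S_2) = (-0.8)²·Var(S_1) + (1)²·Var(S_2) + 2·(-0.8)·(1)·Cov(S_1,S_2)
= 0.64·2.2 + 1·0.6 + -1.6·-0.2 = 2.328
σ(-0.8S_1 + S_2) = √2.328 ≈ 1.5258

1.5258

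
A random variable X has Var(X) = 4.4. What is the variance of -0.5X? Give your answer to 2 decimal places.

Var(-0.5X) = (-0.5)²·Var(X) = 0.25·4.4 = 1.1

1.10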